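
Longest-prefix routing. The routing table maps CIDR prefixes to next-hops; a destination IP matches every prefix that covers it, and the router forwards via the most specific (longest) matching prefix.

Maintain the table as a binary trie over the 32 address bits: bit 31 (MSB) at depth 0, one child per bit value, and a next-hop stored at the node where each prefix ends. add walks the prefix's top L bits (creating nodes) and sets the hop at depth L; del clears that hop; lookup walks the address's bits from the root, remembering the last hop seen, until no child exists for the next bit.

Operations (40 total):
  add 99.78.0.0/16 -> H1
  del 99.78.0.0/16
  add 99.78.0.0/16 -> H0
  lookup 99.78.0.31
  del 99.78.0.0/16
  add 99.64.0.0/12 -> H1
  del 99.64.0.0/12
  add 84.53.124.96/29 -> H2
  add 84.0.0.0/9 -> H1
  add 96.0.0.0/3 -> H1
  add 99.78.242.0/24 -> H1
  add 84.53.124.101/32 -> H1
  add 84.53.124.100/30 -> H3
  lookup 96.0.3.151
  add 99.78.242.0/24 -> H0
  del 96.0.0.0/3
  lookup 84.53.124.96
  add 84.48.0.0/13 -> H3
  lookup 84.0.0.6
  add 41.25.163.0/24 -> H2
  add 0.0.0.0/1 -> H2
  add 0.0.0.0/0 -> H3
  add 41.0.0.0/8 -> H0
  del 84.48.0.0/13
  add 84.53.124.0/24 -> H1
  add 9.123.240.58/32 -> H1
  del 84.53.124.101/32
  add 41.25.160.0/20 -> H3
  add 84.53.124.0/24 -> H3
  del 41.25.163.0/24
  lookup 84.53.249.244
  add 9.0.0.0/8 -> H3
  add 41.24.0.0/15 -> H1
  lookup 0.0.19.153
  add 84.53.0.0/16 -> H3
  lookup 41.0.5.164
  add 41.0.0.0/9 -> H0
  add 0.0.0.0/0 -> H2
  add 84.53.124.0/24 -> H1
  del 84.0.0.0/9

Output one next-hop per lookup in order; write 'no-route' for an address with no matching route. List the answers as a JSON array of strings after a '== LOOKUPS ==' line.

Trace:
  add 99.78.0.0/16 -> H1 at depth 16
  del 99.78.0.0/16 (clear depth 16)
  add 99.78.0.0/16 -> H0 at depth 16
  ? 99.78.0.31  path d0:-→d1:-→d2:-→d3:-→d4:-→d5:-→d6:-→d7:-→d8:-→d9:-→d10:-→d11:-→d12:-→d13:-→d14:-→d15:-→d16:H0  best=H0
  del 99.78.0.0/16 (clear depth 16)
  add 99.64.0.0/12 -> H1 at depth 12
  del 99.64.0.0/12 (clear depth 12)
  add 84.53.124.96/29 -> H2 at depth 29
  add 84.0.0.0/9 -> H1 at depth 9
  add 96.0.0.0/3 -> H1 at depth 3
  add 99.78.242.0/24 -> H1 at depth 24
  add 84.53.124.101/32 -> H1 at depth 32
  add 84.53.124.100/30 -> H3 at depth 30
  ? 96.0.3.151  path d0:-→d1:-→d2:-→d3:H1→d4:-→d5:-→d6:-  best=H1
  add 99.78.242.0/24 -> H0 at depth 24
  del 96.0.0.0/3 (clear depth 3)
  ? 84.53.124.96  path d0:-→d1:-→d2:-→d3:-→d4:-→d5:-→d6:-→d7:-→d8:-→d9:H1→d10:-→d11:-→d12:-→d13:-→d14:-→d15:-→d16:-→d17:-→d18:-→d19:-→d20:-→d21:-→d22:-→d23:-→d24:-→d25:-→d26:-→d27:-→d28:-→d29:H2  best=H2
  add 84.48.0.0/13 -> H3 at depth 13
  ? 84.0.0.6  path d0:-→d1:-→d2:-→d3:-→d4:-→d5:-→d6:-→d7:-→d8:-→d9:H1→d10:-  best=H1
  add 41.25.163.0/24 -> H2 at depth 24
  add 0.0.0.0/1 -> H2 at depth 1
  add 0.0.0.0/0 -> H3 at depth 0
  add 41.0.0.0/8 -> H0 at depth 8
  del 84.48.0.0/13 (clear depth 13)
  add 84.53.124.0/24 -> H1 at depth 24
  add 9.123.240.58/32 -> H1 at depth 32
  del 84.53.124.101/32 (clear depth 32)
  add 41.25.160.0/20 -> H3 at depth 20
  add 84.53.124.0/24 -> H3 at depth 24
  del 41.25.163.0/24 (clear depth 24)
  ? 84.53.249.244  path d0:H3→d1:H2→d2:-→d3:-→d4:-→d5:-→d6:-→d7:-→d8:-→d9:H1→d10:-→d11:-→d12:-→d13:-→d14:-→d15:-→d16:-  best=H1
  add 9.0.0.0/8 -> H3 at depth 8
  add 41.24.0.0/15 -> H1 at depth 15
  ? 0.0.19.153  path d0:H3→d1:H2→d2:-→d3:-→d4:-  best=H2
  add 84.53.0.0/16 -> H3 at depth 16
  ? 41.0.5.164  path d0:H3→d1:H2→d2:-→d3:-→d4:-→d5:-→d6:-→d7:-→d8:H0→d9:-→d10:-→d11:-  best=H0
  add 41.0.0.0/9 -> H0 at depth 9
  add 0.0.0.0/0 -> H2 at depth 0
  add 84.53.124.0/24 -> H1 at depth 24
  del 84.0.0.0/9 (clear depth 9)

== LOOKUPS ==
["H0","H1","H2","H1","H1","H2","H0"]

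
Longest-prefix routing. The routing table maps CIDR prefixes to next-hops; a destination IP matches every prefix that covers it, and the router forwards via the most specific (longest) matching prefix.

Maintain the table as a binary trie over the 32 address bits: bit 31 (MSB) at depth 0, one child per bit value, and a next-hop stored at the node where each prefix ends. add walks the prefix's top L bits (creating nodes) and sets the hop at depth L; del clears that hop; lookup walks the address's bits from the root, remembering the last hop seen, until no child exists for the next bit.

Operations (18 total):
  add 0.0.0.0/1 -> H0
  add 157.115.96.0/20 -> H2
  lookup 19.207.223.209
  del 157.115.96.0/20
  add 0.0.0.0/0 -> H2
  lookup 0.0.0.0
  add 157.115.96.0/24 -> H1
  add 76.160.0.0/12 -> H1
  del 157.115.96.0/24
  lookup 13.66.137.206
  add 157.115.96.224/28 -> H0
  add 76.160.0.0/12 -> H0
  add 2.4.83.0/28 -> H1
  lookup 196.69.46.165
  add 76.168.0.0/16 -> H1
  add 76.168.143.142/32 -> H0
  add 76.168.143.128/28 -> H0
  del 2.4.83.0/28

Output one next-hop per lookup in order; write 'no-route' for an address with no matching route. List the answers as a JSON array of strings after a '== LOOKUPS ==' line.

Process each operation:
  + 0.0.0.0/1 (H0) depth=1
  + 157.115.96.0/20 (H2) depth=20
  ? 19.207.223.209  path d0:-→d1:H0  best=H0
  - 157.115.96.0/20 clear@20
  + 0.0.0.0/0 (H2) depth=0
  ? 0.0.0.0  path d0:H2→d1:H0  best=H0
  + 157.115.96.0/24 (H1) depth=24
  + 76.160.0.0/12 (H1) depth=12
  - 157.115.96.0/24 clear@24
  ? 13.66.137.206  path d0:H2→d1:H0  best=H0
  + 157.115.96.224/28 (H0) depth=28
  + 76.160.0.0/12 (H0) depth=12
  + 2.4.83.0/28 (H1) depth=28
  ? 196.69.46.165  path d0:H2→d1:-  best=H2
  + 76.168.0.0/16 (H1) depth=16
  + 76.168.143.142/32 (H0) depth=32
  + 76.168.143.128/28 (H0) depth=28
  - 2.4.83.0/28 clear@28

== LOOKUPS ==
["H0","H0","H0","H2"]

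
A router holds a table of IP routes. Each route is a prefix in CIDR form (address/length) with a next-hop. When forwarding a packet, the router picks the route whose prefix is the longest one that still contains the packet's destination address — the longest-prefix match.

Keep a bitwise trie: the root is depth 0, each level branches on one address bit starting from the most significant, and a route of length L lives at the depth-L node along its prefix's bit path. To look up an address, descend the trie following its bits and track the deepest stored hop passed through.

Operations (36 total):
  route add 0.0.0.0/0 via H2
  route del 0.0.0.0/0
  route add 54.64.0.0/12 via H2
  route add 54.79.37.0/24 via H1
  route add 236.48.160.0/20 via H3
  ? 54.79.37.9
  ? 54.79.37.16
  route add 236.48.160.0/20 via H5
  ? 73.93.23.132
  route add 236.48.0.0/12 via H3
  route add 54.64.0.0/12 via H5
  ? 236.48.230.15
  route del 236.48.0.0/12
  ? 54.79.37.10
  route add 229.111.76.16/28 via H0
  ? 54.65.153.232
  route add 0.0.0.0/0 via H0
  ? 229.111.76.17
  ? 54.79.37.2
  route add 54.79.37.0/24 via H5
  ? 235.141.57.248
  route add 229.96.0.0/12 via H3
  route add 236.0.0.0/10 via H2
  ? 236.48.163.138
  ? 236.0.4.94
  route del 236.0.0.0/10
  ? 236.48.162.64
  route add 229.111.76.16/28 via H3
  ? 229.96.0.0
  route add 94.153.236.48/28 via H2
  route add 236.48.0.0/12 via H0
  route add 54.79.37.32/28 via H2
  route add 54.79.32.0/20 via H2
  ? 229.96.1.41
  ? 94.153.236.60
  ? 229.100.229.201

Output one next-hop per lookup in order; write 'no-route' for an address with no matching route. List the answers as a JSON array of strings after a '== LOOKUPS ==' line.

Apply in order:
  add 0.0.0.0/0 -> H2 at depth 0
  del 0.0.0.0/0 (clear depth 0)
  add 54.64.0.0/12 -> H2 at depth 12
  add 54.79.37.0/24 -> H1 at depth 24
  add 236.48.160.0/20 -> H3 at depth 20
  Q 54.79.37.9: descend 001101100100111100100101 ; hops seen [H2,H1] ; pick H1
  Q 54.79.37.16: descend 001101100100111100100101 ; hops seen [H2,H1] ; pick H1
  add 236.48.160.0/20 -> H5 at depth 20
  Q 73.93.23.132: descend 0 ; hops seen [∅] ; pick no-route
  add 236.48.0.0/12 -> H3 at depth 12
  add 54.64.0.0/12 -> H5 at depth 12
  Q 236.48.230.15: descend 11101100001100001 ; hops seen [H3] ; pick H3
  del 236.48.0.0/12 (clear depth 12)
  Q 54.79.37.10: descend 001101100100111100100101 ; hops seen [H5,H1] ; pick H1
  add 229.111.76.16/28 -> H0 at depth 28
  Q 54.65.153.232: descend 001101100100 ; hops seen [H5] ; pick H5
  add 0.0.0.0/0 -> H0 at depth 0
  Q 229.111.76.17: descend 1110010101101111010011000001 ; hops seen [H0,H0] ; pick H0
  Q 54.79.37.2: descend 001101100100111100100101 ; hops seen [H0,H5,H1] ; pick H1
  add 54.79.37.0/24 -> H5 at depth 24
  Q 235.141.57.248: descend 11101 ; hops seen [H0] ; pick H0
  add 229.96.0.0/12 -> H3 at depth 12
  add 236.0.0.0/10 -> H2 at depth 10
  Q 236.48.163.138: descend 11101100001100001010 ; hops seen [H0,H2,H5] ; pick H5
  Q 236.0.4.94: descend 1110110000 ; hops seen [H0,H2] ; pick H2
  del 236.0.0.0/10 (clear depth 10)
  Q 236.48.162.64: descend 11101100001100001010 ; hops seen [H0,H5] ; pick H5
  add 229.111.76.16/28 -> H3 at depth 28
  Q 229.96.0.0: descend 111001010110 ; hops seen [H0,H3] ; pick H3
  add 94.153.236.48/28 -> H2 at depth 28
  add 236.48.0.0/12 -> H0 at depth 12
  add 54.79.37.32/28 -> H2 at depth 28
  add 54.79.32.0/20 -> H2 at depth 20
  Q 229.96.1.41: descend 111001010110 ; hops seen [H0,H3] ; pick H3
  Q 94.153.236.60: descend 0101111010011001111011000011 ; hops seen [H0,H2] ; pick H2
  Q 229.100.229.201: descend 111001010110 ; hops seen [H0,H3] ; pick H3

== LOOKUPS ==
["H1","H1","no-route","H3","H1","H5","H0","H1","H0","H5","H2","H5","H3","H3","H2","H3"]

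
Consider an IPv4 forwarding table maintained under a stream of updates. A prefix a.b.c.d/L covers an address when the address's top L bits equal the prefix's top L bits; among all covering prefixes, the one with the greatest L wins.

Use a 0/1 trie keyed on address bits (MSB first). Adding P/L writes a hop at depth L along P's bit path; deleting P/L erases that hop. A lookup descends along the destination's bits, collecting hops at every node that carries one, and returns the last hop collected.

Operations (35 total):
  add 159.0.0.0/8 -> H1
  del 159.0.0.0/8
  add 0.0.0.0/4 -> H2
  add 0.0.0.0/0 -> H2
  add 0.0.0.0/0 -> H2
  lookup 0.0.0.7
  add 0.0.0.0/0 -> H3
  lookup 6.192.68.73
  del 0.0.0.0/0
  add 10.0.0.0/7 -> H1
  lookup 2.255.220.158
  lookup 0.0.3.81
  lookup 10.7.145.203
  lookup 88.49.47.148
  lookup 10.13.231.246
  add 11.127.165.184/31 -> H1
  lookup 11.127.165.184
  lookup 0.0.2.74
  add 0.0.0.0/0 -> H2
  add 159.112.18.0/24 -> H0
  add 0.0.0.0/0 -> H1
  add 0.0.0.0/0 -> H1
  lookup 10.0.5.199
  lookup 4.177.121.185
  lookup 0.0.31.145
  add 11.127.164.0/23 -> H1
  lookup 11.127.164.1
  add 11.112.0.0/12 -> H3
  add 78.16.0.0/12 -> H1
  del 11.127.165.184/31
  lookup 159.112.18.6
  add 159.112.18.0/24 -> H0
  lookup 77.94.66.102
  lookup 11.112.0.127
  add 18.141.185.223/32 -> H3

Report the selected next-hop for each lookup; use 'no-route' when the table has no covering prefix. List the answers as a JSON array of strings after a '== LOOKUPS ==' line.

Apply in order:
  + 159.0.0.0/8 (H1) depth=8
  del 159.0.0.0/8 (clear depth 8)
  + 0.0.0.0/4 (H2) depth=4
  + 0.0.0.0/0 (H2) depth=0
  + 0.0.0.0/0 (H2) depth=0
  Q 0.0.0.7: descend 0000 ; hops seen [H2,H2] ; pick H2
  + 0.0.0.0/0 (H3) depth=0
  Q 6.192.68.73: descend 0000 ; hops seen [H3,H2] ; pick H2
  del 0.0.0.0/0 (clear depth 0)
  + 10.0.0.0/7 (H1) depth=7
  Q 2.255.220.158: descend 0000 ; hops seen [H2] ; pick H2
  Q 0.0.3.81: descend 0000 ; hops seen [H2] ; pick H2
  Q 10.7.145.203: descend 0000101 ; hops seen [H2,H1] ; pick H1
  Q 88.49.47.148: descend 0 ; hops seen [∅] ; pick no-route
  Q 10.13.231.246: descend 0000101 ; hops seen [H2,H1] ; pick H1
  + 11.127.165.184/31 (H1) depth=31
  Q 11.127.165.184: descend 0000101101111111101001011011100 ; hops seen [H2,H1,H1] ; pick H1
  Q 0.0.2.74: descend 0000 ; hops seen [H2] ; pick H2
  + 0.0.0.0/0 (H2) depth=0
  + 159.112.18.0/24 (H0) depth=24
  + 0.0.0.0/0 (H1) depth=0
  + 0.0.0.0/0 (H1) depth=0
  Q 10.0.5.199: descend 0000101 ; hops seen [H1,H2,H1] ; pick H1
  Q 4.177.121.185: descend 0000 ; hops seen [H1,H2] ; pick H2
  Q 0.0.31.145: descend 0000 ; hops seen [H1,H2] ; pick H2
  + 11.127.164.0/23 (H1) depth=23
  Q 11.127.164.1: descend 00001011011111111010010 ; hops seen [H1,H2,H1,H1] ; pick H1
  + 11.112.0.0/12 (H3) depth=12
  + 78.16.0.0/12 (H1) depth=12
  del 11.127.165.184/31 (clear depth 31)
  Q 159.112.18.6: descend 100111110111000000010010 ; hops seen [H1,H0] ; pick H0
  + 159.112.18.0/24 (H0) depth=24
  Q 77.94.66.102: descend 010011 ; hops seen [H1] ; pick H1
  Q 11.112.0.127: descend 000010110111 ; hops seen [H1,H2,H1,H3] ; pick H3
  + 18.141.185.223/32 (H3) depth=32

== LOOKUPS ==
["H2","H2","H2","H2","H1","no-route","H1","H1","H2","H1","H2","H2","H1","H0","H1","H3"]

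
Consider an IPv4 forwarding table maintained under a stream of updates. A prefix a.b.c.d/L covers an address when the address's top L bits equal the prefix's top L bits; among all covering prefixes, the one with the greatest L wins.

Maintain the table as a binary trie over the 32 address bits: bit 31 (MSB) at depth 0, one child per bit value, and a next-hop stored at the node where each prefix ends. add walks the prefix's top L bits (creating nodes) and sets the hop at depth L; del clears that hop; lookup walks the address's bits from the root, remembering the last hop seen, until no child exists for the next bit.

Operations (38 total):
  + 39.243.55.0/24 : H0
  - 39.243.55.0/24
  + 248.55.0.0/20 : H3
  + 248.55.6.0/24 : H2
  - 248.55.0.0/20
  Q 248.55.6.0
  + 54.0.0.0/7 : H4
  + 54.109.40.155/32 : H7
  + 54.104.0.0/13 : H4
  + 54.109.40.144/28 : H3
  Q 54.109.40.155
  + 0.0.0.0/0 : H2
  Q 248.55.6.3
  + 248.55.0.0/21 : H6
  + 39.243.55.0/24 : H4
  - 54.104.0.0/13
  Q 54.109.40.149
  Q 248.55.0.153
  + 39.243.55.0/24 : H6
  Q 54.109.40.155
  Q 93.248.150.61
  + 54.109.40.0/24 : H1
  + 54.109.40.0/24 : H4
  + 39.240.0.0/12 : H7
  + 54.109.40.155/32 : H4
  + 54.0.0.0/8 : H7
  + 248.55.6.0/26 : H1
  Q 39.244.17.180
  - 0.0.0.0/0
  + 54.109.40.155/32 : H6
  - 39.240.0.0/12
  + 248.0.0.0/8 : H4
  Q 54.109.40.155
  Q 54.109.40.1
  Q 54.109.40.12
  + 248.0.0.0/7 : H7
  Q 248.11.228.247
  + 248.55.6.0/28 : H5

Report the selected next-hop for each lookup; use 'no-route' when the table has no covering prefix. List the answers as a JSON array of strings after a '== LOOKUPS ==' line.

Process each operation:
  + 39.243.55.0/24 (H0) depth=24
  - 39.243.55.0/24 clear@24
  + 248.55.0.0/20 (H3) depth=20
  + 248.55.6.0/24 (H2) depth=24
  - 248.55.0.0/20 clear@20
  lookup 248.55.6.0: bits 111110000011011100000110 walk d0:-→d1:-→d2:-→d3:-→d4:-→d5:-→d6:-→d7:-→d8:-→d9:-→d10:-→d11:-→d12:-→d13:-→d14:-→d15:-→d16:-→d17:-→d18:-→d19:-→d20:-→d21:-→d22:-→d23:-→d24:H2 -> H2
  + 54.0.0.0/7 (H4) depth=7
  + 54.109.40.155/32 (H7) depth=32
  + 54.104.0.0/13 (H4) depth=13
  + 54.109.40.144/28 (H3) depth=28
  lookup 54.109.40.155: bits 00110110011011010010100010011011 walk d0:-→d1:-→d2:-→d3:-→d4:-→d5:-→d6:-→d7:H4→d8:-→d9:-→d10:-→d11:-→d12:-→d13:H4→d14:-→d15:-→d16:-→d17:-→d18:-→d19:-→d20:-→d21:-→d22:-→d23:-→d24:-→d25:-→d26:-→d27:-→d28:H3→d29:-→d30:-→d31:-→d32:H7 -> H7
  + 0.0.0.0/0 (H2) depth=0
  lookup 248.55.6.3: bits 111110000011011100000110 walk d0:H2→d1:-→d2:-→d3:-→d4:-→d5:-→d6:-→d7:-→d8:-→d9:-→d10:-→d11:-→d12:-→d13:-→d14:-→d15:-→d16:-→d17:-→d18:-→d19:-→d20:-→d21:-→d22:-→d23:-→d24:H2 -> H2
  + 248.55.0.0/21 (H6) depth=21
  + 39.243.55.0/24 (H4) depth=24
  - 54.104.0.0/13 clear@13
  lookup 54.109.40.149: bits 0011011001101101001010001001 walk d0:H2→d1:-→d2:-→d3:-→d4:-→d5:-→d6:-→d7:H4→d8:-→d9:-→d10:-→d11:-→d12:-→d13:-→d14:-→d15:-→d16:-→d17:-→d18:-→d19:-→d20:-→d21:-→d22:-→d23:-→d24:-→d25:-→d26:-→d27:-→d28:H3 -> H3
  lookup 248.55.0.153: bits 111110000011011100000 walk d0:H2→d1:-→d2:-→d3:-→d4:-→d5:-→d6:-→d7:-→d8:-→d9:-→d10:-→d11:-→d12:-→d13:-→d14:-→d15:-→d16:-→d17:-→d18:-→d19:-→d20:-→d21:H6 -> H6
  + 39.243.55.0/24 (H6) depth=24
  lookup 54.109.40.155: bits 00110110011011010010100010011011 walk d0:H2→d1:-→d2:-→d3:-→d4:-→d5:-→d6:-→d7:H4→d8:-→d9:-→d10:-→d11:-→d12:-→d13:-→d14:-→d15:-→d16:-→d17:-→d18:-→d19:-→d20:-→d21:-→d22:-→d23:-→d24:-→d25:-→d26:-→d27:-→d28:H3→d29:-→d30:-→d31:-→d32:H7 -> H7
  lookup 93.248.150.61: bits 0 walk d0:H2→d1:- -> H2
  + 54.109.40.0/24 (H1) depth=24
  + 54.109.40.0/24 (H4) depth=24
  + 39.240.0.0/12 (H7) depth=12
  + 54.109.40.155/32 (H4) depth=32
  + 54.0.0.0/8 (H7) depth=8
  + 248.55.6.0/26 (H1) depth=26
  lookup 39.244.17.180: bits 0010011111110 walk d0:H2→d1:-→d2:-→d3:-→d4:-→d5:-→d6:-→d7:-→d8:-→d9:-→d10:-→d11:-→d12:H7→d13:- -> H7
  - 0.0.0.0/0 clear@0
  + 54.109.40.155/32 (H6) depth=32
  - 39.240.0.0/12 clear@12
  + 248.0.0.0/8 (H4) depth=8
  lookup 54.109.40.155: bits 00110110011011010010100010011011 walk d0:-→d1:-→d2:-→d3:-→d4:-→d5:-→d6:-→d7:H4→d8:H7→d9:-→d10:-→d11:-→d12:-→d13:-→d14:-→d15:-→d16:-→d17:-→d18:-→d19:-→d20:-→d21:-→d22:-→d23:-→d24:H4→d25:-→d26:-→d27:-→d28:H3→d29:-→d30:-→d31:-→d32:H6 -> H6
  lookup 54.109.40.1: bits 001101100110110100101000 walk d0:-→d1:-→d2:-→d3:-→d4:-→d5:-→d6:-→d7:H4→d8:H7→d9:-→d10:-→d11:-→d12:-→d13:-→d14:-→d15:-→d16:-→d17:-→d18:-→d19:-→d20:-→d21:-→d22:-→d23:-→d24:H4 -> H4
  lookup 54.109.40.12: bits 001101100110110100101000 walk d0:-→d1:-→d2:-→d3:-→d4:-→d5:-→d6:-→d7:H4→d8:H7→d9:-→d10:-→d11:-→d12:-→d13:-→d14:-→d15:-→d16:-→d17:-→d18:-→d19:-→d20:-→d21:-→d22:-→d23:-→d24:H4 -> H4
  + 248.0.0.0/7 (H7) depth=7
  lookup 248.11.228.247: bits 1111100000 walk d0:-→d1:-→d2:-→d3:-→d4:-→d5:-→d6:-→d7:H7→d8:H4→d9:-→d10:- -> H4
  + 248.55.6.0/28 (H5) depth=28

== LOOKUPS ==
["H2","H7","H2","H3","H6","H7","H2","H7","H6","H4","H4","H4"]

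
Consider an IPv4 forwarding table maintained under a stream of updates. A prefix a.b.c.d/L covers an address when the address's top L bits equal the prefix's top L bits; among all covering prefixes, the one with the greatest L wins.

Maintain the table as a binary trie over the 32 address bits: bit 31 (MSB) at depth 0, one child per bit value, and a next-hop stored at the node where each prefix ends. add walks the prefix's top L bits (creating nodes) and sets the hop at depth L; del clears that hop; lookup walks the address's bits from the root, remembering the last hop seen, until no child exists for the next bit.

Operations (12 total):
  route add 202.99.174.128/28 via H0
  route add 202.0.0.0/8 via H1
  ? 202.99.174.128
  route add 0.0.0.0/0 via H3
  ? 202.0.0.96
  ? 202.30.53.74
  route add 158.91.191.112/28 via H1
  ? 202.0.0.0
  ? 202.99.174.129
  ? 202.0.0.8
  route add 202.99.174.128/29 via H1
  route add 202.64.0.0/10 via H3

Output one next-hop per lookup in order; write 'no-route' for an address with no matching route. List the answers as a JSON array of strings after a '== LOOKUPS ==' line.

Process each operation:
  add 202.99.174.128/28 -> H0 at depth 28
  add 202.0.0.0/8 -> H1 at depth 8
  lookup 202.99.174.128: bits 1100101001100011101011101000 walk d0:-→d1:-→d2:-→d3:-→d4:-→d5:-→d6:-→d7:-→d8:H1→d9:-→d10:-→d11:-→d12:-→d13:-→d14:-→d15:-→d16:-→d17:-→d18:-→d19:-→d20:-→d21:-→d22:-→d23:-→d24:-→d25:-→d26:-→d27:-→d28:H0 -> H0
  add 0.0.0.0/0 -> H3 at depth 0
  lookup 202.0.0.96: bits 110010100 walk d0:H3→d1:-→d2:-→d3:-→d4:-→d5:-→d6:-→d7:-→d8:H1→d9:- -> H1
  lookup 202.30.53.74: bits 110010100 walk d0:H3→d1:-→d2:-→d3:-→d4:-→d5:-→d6:-→d7:-→d8:H1→d9:- -> H1
  add 158.91.191.112/28 -> H1 at depth 28
  lookup 202.0.0.0: bits 110010100 walk d0:H3→d1:-→d2:-→d3:-→d4:-→d5:-→d6:-→d7:-→d8:H1→d9:- -> H1
  lookup 202.99.174.129: bits 1100101001100011101011101000 walk d0:H3→d1:-→d2:-→d3:-→d4:-→d5:-→d6:-→d7:-→d8:H1→d9:-→d10:-→d11:-→d12:-→d13:-→d14:-→d15:-→d16:-→d17:-→d18:-→d19:-→d20:-→d21:-→d22:-→d23:-→d24:-→d25:-→d26:-→d27:-→d28:H0 -> H0
  lookup 202.0.0.8: bits 110010100 walk d0:H3→d1:-→d2:-→d3:-→d4:-→d5:-→d6:-→d7:-→d8:H1→d9:- -> H1
  add 202.99.174.128/29 -> H1 at depth 29
  add 202.64.0.0/10 -> H3 at depth 10

== LOOKUPS ==
["H0","H1","H1","H1","H0","H1"]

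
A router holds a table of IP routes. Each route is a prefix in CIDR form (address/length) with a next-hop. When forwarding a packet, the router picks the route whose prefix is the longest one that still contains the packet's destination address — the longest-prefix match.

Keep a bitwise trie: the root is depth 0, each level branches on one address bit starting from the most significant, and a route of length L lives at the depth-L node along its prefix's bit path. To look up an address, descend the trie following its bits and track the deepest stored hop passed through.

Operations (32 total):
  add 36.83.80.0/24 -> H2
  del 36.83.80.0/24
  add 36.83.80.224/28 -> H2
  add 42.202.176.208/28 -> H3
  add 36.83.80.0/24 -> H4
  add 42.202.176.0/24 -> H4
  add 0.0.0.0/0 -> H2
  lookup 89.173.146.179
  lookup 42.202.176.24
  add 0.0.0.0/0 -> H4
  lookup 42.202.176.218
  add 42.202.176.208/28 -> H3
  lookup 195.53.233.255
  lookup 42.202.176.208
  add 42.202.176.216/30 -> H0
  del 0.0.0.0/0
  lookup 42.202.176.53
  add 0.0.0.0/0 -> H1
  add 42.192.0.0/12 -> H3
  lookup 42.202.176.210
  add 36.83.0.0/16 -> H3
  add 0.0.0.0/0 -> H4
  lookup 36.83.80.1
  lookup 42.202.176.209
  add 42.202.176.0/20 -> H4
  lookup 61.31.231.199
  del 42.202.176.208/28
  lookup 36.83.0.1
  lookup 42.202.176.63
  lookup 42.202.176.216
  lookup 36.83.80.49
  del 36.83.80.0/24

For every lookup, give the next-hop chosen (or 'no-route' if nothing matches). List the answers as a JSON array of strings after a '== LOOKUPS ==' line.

Apply in order:
  + 36.83.80.0/24 (H2) depth=24
  - 36.83.80.0/24 clear@24
  + 36.83.80.224/28 (H2) depth=28
  + 42.202.176.208/28 (H3) depth=28
  + 36.83.80.0/24 (H4) depth=24
  + 42.202.176.0/24 (H4) depth=24
  + 0.0.0.0/0 (H2) depth=0
  Q 89.173.146.179: descend 0 ; hops seen [H2] ; pick H2
  Q 42.202.176.24: descend 001010101100101010110000 ; hops seen [H2,H4] ; pick H4
  + 0.0.0.0/0 (H4) depth=0
  Q 42.202.176.218: descend 0010101011001010101100001101 ; hops seen [H4,H4,H3] ; pick H3
  + 42.202.176.208/28 (H3) depth=28
  Q 195.53.233.255: descend ε ; hops seen [H4] ; pick H4
  Q 42.202.176.208: descend 0010101011001010101100001101 ; hops seen [H4,H4,H3] ; pick H3
  + 42.202.176.216/30 (H0) depth=30
  - 0.0.0.0/0 clear@0
  Q 42.202.176.53: descend 001010101100101010110000 ; hops seen [H4] ; pick H4
  + 0.0.0.0/0 (H1) depth=0
  + 42.192.0.0/12 (H3) depth=12
  Q 42.202.176.210: descend 0010101011001010101100001101 ; hops seen [H1,H3,H4,H3] ; pick H3
  + 36.83.0.0/16 (H3) depth=16
  + 0.0.0.0/0 (H4) depth=0
  Q 36.83.80.1: descend 001001000101001101010000 ; hops seen [H4,H3,H4] ; pick H4
  Q 42.202.176.209: descend 0010101011001010101100001101 ; hops seen [H4,H3,H4,H3] ; pick H3
  + 42.202.176.0/20 (H4) depth=20
  Q 61.31.231.199: descend 001 ; hops seen [H4] ; pick H4
  - 42.202.176.208/28 clear@28
  Q 36.83.0.1: descend 00100100010100110 ; hops seen [H4,H3] ; pick H3
  Q 42.202.176.63: descend 001010101100101010110000 ; hops seen [H4,H3,H4,H4] ; pick H4
  Q 42.202.176.216: descend 001010101100101010110000110110 ; hops seen [H4,H3,H4,H4,H0] ; pick H0
  Q 36.83.80.49: descend 001001000101001101010000 ; hops seen [H4,H3,H4] ; pick H4
  - 36.83.80.0/24 clear@24

== LOOKUPS ==
["H2","H4","H3","H4","H3","H4","H3","H4","H3","H4","H3","H4","H0","H4"]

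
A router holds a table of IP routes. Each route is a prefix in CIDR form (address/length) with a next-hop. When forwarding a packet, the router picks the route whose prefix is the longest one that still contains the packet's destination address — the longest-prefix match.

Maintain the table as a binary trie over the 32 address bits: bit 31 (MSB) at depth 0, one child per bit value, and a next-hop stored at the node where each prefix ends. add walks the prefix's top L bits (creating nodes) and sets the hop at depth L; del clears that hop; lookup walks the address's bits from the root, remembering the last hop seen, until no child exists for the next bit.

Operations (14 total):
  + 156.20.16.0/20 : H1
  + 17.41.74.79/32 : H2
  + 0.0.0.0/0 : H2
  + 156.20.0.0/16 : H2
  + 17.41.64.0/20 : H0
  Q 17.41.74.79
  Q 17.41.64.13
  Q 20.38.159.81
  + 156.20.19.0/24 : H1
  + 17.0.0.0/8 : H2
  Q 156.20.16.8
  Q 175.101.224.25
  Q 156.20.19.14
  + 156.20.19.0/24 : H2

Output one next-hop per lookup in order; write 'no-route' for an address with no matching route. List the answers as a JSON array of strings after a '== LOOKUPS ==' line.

Process each operation:
  add 156.20.16.0/20 -> H1 at depth 20
  add 17.41.74.79/32 -> H2 at depth 32
  add 0.0.0.0/0 -> H2 at depth 0
  add 156.20.0.0/16 -> H2 at depth 16
  add 17.41.64.0/20 -> H0 at depth 20
  ? 17.41.74.79  path d0:H2→d1:-→d2:-→d3:-→d4:-→d5:-→d6:-→d7:-→d8:-→d9:-→d10:-→d11:-→d12:-→d13:-→d14:-→d15:-→d16:-→d17:-→d18:-→d19:-→d20:H0→d21:-→d22:-→d23:-→d24:-→d25:-→d26:-→d27:-→d28:-→d29:-→d30:-→d31:-→d32:H2  best=H2
  ? 17.41.64.13  path d0:H2→d1:-→d2:-→d3:-→d4:-→d5:-→d6:-→d7:-→d8:-→d9:-→d10:-→d11:-→d12:-→d13:-→d14:-→d15:-→d16:-→d17:-→d18:-→d19:-→d20:H0  best=H0
  ? 20.38.159.81  path d0:H2→d1:-→d2:-→d3:-→d4:-→d5:-  best=H2
  add 156.20.19.0/24 -> H1 at depth 24
  add 17.0.0.0/8 -> H2 at depth 8
  ? 156.20.16.8  path d0:H2→d1:-→d2:-→d3:-→d4:-→d5:-→d6:-→d7:-→d8:-→d9:-→d10:-→d11:-→d12:-→d13:-→d14:-→d15:-→d16:H2→d17:-→d18:-→d19:-→d20:H1→d21:-→d22:-  best=H1
  ? 175.101.224.25  path d0:H2→d1:-→d2:-  best=H2
  ? 156.20.19.14  path d0:H2→d1:-→d2:-→d3:-→d4:-→d5:-→d6:-→d7:-→d8:-→d9:-→d10:-→d11:-→d12:-→d13:-→d14:-→d15:-→d16:H2→d17:-→d18:-→d19:-→d20:H1→d21:-→d22:-→d23:-→d24:H1  best=H1
  add 156.20.19.0/24 -> H2 at depth 24

== LOOKUPS ==
["H2","H0","H2","H1","H2","H1"]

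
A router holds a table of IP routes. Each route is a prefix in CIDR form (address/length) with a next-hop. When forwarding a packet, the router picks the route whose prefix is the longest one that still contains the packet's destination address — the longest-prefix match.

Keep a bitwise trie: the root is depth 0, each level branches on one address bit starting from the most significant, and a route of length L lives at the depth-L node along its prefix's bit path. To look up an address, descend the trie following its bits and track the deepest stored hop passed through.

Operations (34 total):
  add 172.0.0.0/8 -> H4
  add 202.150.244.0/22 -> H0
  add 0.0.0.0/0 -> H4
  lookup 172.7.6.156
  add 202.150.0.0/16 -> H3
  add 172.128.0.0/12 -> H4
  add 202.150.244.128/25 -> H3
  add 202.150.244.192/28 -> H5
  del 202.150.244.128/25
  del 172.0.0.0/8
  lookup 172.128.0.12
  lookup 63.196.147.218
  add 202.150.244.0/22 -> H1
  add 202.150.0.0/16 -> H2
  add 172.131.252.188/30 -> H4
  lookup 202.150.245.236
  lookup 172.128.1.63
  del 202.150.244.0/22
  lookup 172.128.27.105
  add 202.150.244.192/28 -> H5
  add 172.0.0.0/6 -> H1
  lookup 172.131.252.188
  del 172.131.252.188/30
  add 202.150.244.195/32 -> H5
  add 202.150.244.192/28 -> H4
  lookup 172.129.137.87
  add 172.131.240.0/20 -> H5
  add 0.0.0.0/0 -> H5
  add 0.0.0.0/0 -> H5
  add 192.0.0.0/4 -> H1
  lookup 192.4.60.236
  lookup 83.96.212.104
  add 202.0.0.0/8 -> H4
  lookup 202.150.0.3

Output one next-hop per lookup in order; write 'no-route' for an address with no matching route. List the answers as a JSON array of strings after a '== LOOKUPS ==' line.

Apply in order:
  add 172.0.0.0/8 -> H4 at depth 8
  add 202.150.244.0/22 -> H0 at depth 22
  add 0.0.0.0/0 -> H4 at depth 0
  ? 172.7.6.156  path d0:H4→d1:-→d2:-→d3:-→d4:-→d5:-→d6:-→d7:-→d8:H4  best=H4
  add 202.150.0.0/16 -> H3 at depth 16
  add 172.128.0.0/12 -> H4 at depth 12
  add 202.150.244.128/25 -> H3 at depth 25
  add 202.150.244.192/28 -> H5 at depth 28
  - 202.150.244.128/25 clear@25
  - 172.0.0.0/8 clear@8
  ? 172.128.0.12  path d0:H4→d1:-→d2:-→d3:-→d4:-→d5:-→d6:-→d7:-→d8:-→d9:-→d10:-→d11:-→d12:H4  best=H4
  ? 63.196.147.218  path d0:H4  best=H4
  add 202.150.244.0/22 -> H1 at depth 22
  add 202.150.0.0/16 -> H2 at depth 16
  add 172.131.252.188/30 -> H4 at depth 30
  ? 202.150.245.236  path d0:H4→d1:-→d2:-→d3:-→d4:-→d5:-→d6:-→d7:-→d8:-→d9:-→d10:-→d11:-→d12:-→d13:-→d14:-→d15:-→d16:H2→d17:-→d18:-→d19:-→d20:-→d21:-→d22:H1→d23:-  best=H1
  ? 172.128.1.63  path d0:H4→d1:-→d2:-→d3:-→d4:-→d5:-→d6:-→d7:-→d8:-→d9:-→d10:-→d11:-→d12:H4→d13:-→d14:-  best=H4
  - 202.150.244.0/22 clear@22
  ? 172.128.27.105  path d0:H4→d1:-→d2:-→d3:-→d4:-→d5:-→d6:-→d7:-→d8:-→d9:-→d10:-→d11:-→d12:H4→d13:-→d14:-  best=H4
  add 202.150.244.192/28 -> H5 at depth 28
  add 172.0.0.0/6 -> H1 at depth 6
  ? 172.131.252.188  path d0:H4→d1:-→d2:-→d3:-→d4:-→d5:-→d6:H1→d7:-→d8:-→d9:-→d10:-→d11:-→d12:H4→d13:-→d14:-→d15:-→d16:-→d17:-→d18:-→d19:-→d20:-→d21:-→d22:-→d23:-→d24:-→d25:-→d26:-→d27:-→d28:-→d29:-→d30:H4  best=H4
  - 172.131.252.188/30 clear@30
  add 202.150.244.195/32 -> H5 at depth 32
  add 202.150.244.192/28 -> H4 at depth 28
  ? 172.129.137.87  path d0:H4→d1:-→d2:-→d3:-→d4:-→d5:-→d6:H1→d7:-→d8:-→d9:-→d10:-→d11:-→d12:H4→d13:-→d14:-  best=H4
  add 172.131.240.0/20 -> H5 at depth 20
  add 0.0.0.0/0 -> H5 at depth 0
  add 0.0.0.0/0 -> H5 at depth 0
  add 192.0.0.0/4 -> H1 at depth 4
  ? 192.4.60.236  path d0:H5→d1:-→d2:-→d3:-→d4:H1  best=H1
  ? 83.96.212.104  path d0:H5  best=H5
  add 202.0.0.0/8 -> H4 at depth 8
  ? 202.150.0.3  path d0:H5→d1:-→d2:-→d3:-→d4:H1→d5:-→d6:-→d7:-→d8:H4→d9:-→d10:-→d11:-→d12:-→d13:-→d14:-→d15:-→d16:H2  best=H2

== LOOKUPS ==
["H4","H4","H4","H1","H4","H4","H4","H4","H1","H5","H2"]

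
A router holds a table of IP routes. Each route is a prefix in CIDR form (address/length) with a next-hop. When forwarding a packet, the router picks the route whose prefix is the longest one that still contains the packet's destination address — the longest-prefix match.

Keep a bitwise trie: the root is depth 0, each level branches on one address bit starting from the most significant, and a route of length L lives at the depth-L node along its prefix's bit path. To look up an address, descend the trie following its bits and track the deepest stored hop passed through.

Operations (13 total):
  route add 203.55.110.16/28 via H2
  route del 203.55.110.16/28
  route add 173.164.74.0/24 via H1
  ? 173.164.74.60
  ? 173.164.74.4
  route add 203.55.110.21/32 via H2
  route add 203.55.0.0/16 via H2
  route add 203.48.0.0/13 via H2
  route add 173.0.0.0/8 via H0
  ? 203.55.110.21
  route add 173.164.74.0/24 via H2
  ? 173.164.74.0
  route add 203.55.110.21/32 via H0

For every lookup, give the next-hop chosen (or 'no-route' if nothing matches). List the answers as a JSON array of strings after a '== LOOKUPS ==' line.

Apply in order:
  add 203.55.110.16/28 -> H2 at depth 28
  - 203.55.110.16/28 clear@28
  add 173.164.74.0/24 -> H1 at depth 24
  Q 173.164.74.60: descend 101011011010010001001010 ; hops seen [H1] ; pick H1
  Q 173.164.74.4: descend 101011011010010001001010 ; hops seen [H1] ; pick H1
  add 203.55.110.21/32 -> H2 at depth 32
  add 203.55.0.0/16 -> H2 at depth 16
  add 203.48.0.0/13 -> H2 at depth 13
  add 173.0.0.0/8 -> H0 at depth 8
  Q 203.55.110.21: descend 11001011001101110110111000010101 ; hops seen [H2,H2,H2] ; pick H2
  add 173.164.74.0/24 -> H2 at depth 24
  Q 173.164.74.0: descend 101011011010010001001010 ; hops seen [H0,H2] ; pick H2
  add 203.55.110.21/32 -> H0 at depth 32

== LOOKUPS ==
["H1","H1","H2","H2"]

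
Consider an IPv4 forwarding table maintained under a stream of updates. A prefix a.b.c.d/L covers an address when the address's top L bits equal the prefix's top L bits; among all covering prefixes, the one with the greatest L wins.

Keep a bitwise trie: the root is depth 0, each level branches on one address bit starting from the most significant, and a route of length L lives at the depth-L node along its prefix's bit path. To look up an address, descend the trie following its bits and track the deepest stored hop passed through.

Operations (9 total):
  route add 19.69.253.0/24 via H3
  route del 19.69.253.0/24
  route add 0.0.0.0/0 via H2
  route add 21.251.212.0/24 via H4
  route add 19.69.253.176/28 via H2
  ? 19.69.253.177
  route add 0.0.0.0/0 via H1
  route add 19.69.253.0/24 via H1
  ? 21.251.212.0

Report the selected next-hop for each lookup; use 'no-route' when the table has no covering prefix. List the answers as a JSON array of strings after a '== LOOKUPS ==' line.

Process each operation:
  add 19.69.253.0/24 -> H3 at depth 24
  del 19.69.253.0/24 (clear depth 24)
  add 0.0.0.0/0 -> H2 at depth 0
  add 21.251.212.0/24 -> H4 at depth 24
  add 19.69.253.176/28 -> H2 at depth 28
  Q 19.69.253.177: descend 0001001101000101111111011011 ; hops seen [H2,H2] ; pick H2
  add 0.0.0.0/0 -> H1 at depth 0
  add 19.69.253.0/24 -> H1 at depth 24
  Q 21.251.212.0: descend 000101011111101111010100 ; hops seen [H1,H4] ; pick H4

== LOOKUPS ==
["H2","H4"]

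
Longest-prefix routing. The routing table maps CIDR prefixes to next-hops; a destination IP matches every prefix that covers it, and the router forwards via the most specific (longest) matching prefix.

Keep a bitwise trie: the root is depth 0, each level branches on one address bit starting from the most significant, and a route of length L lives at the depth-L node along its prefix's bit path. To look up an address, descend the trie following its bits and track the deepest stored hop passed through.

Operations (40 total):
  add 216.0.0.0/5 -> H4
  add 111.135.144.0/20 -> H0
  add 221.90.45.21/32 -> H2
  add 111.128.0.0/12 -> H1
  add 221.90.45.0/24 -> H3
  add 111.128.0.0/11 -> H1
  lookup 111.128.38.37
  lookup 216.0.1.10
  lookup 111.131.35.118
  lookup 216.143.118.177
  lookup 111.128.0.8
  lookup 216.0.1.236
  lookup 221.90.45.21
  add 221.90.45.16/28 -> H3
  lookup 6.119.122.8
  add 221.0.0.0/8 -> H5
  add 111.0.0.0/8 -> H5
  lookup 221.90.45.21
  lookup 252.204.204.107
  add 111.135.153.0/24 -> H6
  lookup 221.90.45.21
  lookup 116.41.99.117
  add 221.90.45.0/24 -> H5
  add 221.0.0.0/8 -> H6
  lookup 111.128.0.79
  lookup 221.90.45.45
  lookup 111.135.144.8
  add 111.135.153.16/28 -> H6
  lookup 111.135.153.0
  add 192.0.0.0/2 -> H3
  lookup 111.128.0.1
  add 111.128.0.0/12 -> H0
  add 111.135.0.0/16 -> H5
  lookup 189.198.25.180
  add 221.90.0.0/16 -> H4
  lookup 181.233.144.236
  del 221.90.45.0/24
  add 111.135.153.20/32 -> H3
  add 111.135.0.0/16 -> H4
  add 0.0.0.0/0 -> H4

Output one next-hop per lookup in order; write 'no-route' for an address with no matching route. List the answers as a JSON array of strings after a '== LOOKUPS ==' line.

Trace:
  add 216.0.0.0/5 -> H4 at depth 5
  add 111.135.144.0/20 -> H0 at depth 20
  add 221.90.45.21/32 -> H2 at depth 32
  add 111.128.0.0/12 -> H1 at depth 12
  add 221.90.45.0/24 -> H3 at depth 24
  add 111.128.0.0/11 -> H1 at depth 11
  lookup 111.128.38.37: bits 0110111110000 walk d0:-→d1:-→d2:-→d3:-→d4:-→d5:-→d6:-→d7:-→d8:-→d9:-→d10:-→d11:H1→d12:H1→d13:- -> H1
  lookup 216.0.1.10: bits 11011 walk d0:-→d1:-→d2:-→d3:-→d4:-→d5:H4 -> H4
  lookup 111.131.35.118: bits 0110111110000 walk d0:-→d1:-→d2:-→d3:-→d4:-→d5:-→d6:-→d7:-→d8:-→d9:-→d10:-→d11:H1→d12:H1→d13:- -> H1
  lookup 216.143.118.177: bits 11011 walk d0:-→d1:-→d2:-→d3:-→d4:-→d5:H4 -> H4
  lookup 111.128.0.8: bits 0110111110000 walk d0:-→d1:-→d2:-→d3:-→d4:-→d5:-→d6:-→d7:-→d8:-→d9:-→d10:-→d11:H1→d12:H1→d13:- -> H1
  lookup 216.0.1.236: bits 11011 walk d0:-→d1:-→d2:-→d3:-→d4:-→d5:H4 -> H4
  lookup 221.90.45.21: bits 11011101010110100010110100010101 walk d0:-→d1:-→d2:-→d3:-→d4:-→d5:H4→d6:-→d7:-→d8:-→d9:-→d10:-→d11:-→d12:-→d13:-→d14:-→d15:-→d16:-→d17:-→d18:-→d19:-→d20:-→d21:-→d22:-→d23:-→d24:H3→d25:-→d26:-→d27:-→d28:-→d29:-→d30:-→d31:-→d32:H2 -> H2
  add 221.90.45.16/28 -> H3 at depth 28
  lookup 6.119.122.8: bits 0 walk d0:-→d1:- -> no-route
  add 221.0.0.0/8 -> H5 at depth 8
  add 111.0.0.0/8 -> H5 at depth 8
  lookup 221.90.45.21: bits 11011101010110100010110100010101 walk d0:-→d1:-→d2:-→d3:-→d4:-→d5:H4→d6:-→d7:-→d8:H5→d9:-→d10:-→d11:-→d12:-→d13:-→d14:-→d15:-→d16:-→d17:-→d18:-→d19:-→d20:-→d21:-→d22:-→d23:-→d24:H3→d25:-→d26:-→d27:-→d28:H3→d29:-→d30:-→d31:-→d32:H2 -> H2
  lookup 252.204.204.107: bits 11 walk d0:-→d1:-→d2:- -> no-route
  add 111.135.153.0/24 -> H6 at depth 24
  lookup 221.90.45.21: bits 11011101010110100010110100010101 walk d0:-→d1:-→d2:-→d3:-→d4:-→d5:H4→d6:-→d7:-→d8:H5→d9:-→d10:-→d11:-→d12:-→d13:-→d14:-→d15:-→d16:-→d17:-→d18:-→d19:-→d20:-→d21:-→d22:-→d23:-→d24:H3→d25:-→d26:-→d27:-→d28:H3→d29:-→d30:-→d31:-→d32:H2 -> H2
  lookup 116.41.99.117: bits 011 walk d0:-→d1:-→d2:-→d3:- -> no-route
  add 221.90.45.0/24 -> H5 at depth 24
  add 221.0.0.0/8 -> H6 at depth 8
  lookup 111.128.0.79: bits 0110111110000 walk d0:-→d1:-→d2:-→d3:-→d4:-→d5:-→d6:-→d7:-→d8:H5→d9:-→d10:-→d11:H1→d12:H1→d13:- -> H1
  lookup 221.90.45.45: bits 11011101010110100010110100 walk d0:-→d1:-→d2:-→d3:-→d4:-→d5:H4→d6:-→d7:-→d8:H6→d9:-→d10:-→d11:-→d12:-→d13:-→d14:-→d15:-→d16:-→d17:-→d18:-→d19:-→d20:-→d21:-→d22:-→d23:-→d24:H5→d25:-→d26:- -> H5
  lookup 111.135.144.8: bits 01101111100001111001 walk d0:-→d1:-→d2:-→d3:-→d4:-→d5:-→d6:-→d7:-→d8:H5→d9:-→d10:-→d11:H1→d12:H1→d13:-→d14:-→d15:-→d16:-→d17:-→d18:-→d19:-→d20:H0 -> H0
  add 111.135.153.16/28 -> H6 at depth 28
  lookup 111.135.153.0: bits 011011111000011110011001000 walk d0:-→d1:-→d2:-→d3:-→d4:-→d5:-→d6:-→d7:-→d8:H5→d9:-→d10:-→d11:H1→d12:H1→d13:-→d14:-→d15:-→d16:-→d17:-→d18:-→d19:-→d20:H0→d21:-→d22:-→d23:-→d24:H6→d25:-→d26:-→d27:- -> H6
  add 192.0.0.0/2 -> H3 at depth 2
  lookup 111.128.0.1: bits 0110111110000 walk d0:-→d1:-→d2:-→d3:-→d4:-→d5:-→d6:-→d7:-→d8:H5→d9:-→d10:-→d11:H1→d12:H1→d13:- -> H1
  add 111.128.0.0/12 -> H0 at depth 12
  add 111.135.0.0/16 -> H5 at depth 16
  lookup 189.198.25.180: bits 1 walk d0:-→d1:- -> no-route
  add 221.90.0.0/16 -> H4 at depth 16
  lookup 181.233.144.236: bits 1 walk d0:-→d1:- -> no-route
  - 221.90.45.0/24 clear@24
  add 111.135.153.20/32 -> H3 at depth 32
  add 111.135.0.0/16 -> H4 at depth 16
  add 0.0.0.0/0 -> H4 at depth 0

== LOOKUPS ==
["H1","H4","H1","H4","H1","H4","H2","no-route","H2","no-route","H2","no-route","H1","H5","H0","H6","H1","no-route","no-route"]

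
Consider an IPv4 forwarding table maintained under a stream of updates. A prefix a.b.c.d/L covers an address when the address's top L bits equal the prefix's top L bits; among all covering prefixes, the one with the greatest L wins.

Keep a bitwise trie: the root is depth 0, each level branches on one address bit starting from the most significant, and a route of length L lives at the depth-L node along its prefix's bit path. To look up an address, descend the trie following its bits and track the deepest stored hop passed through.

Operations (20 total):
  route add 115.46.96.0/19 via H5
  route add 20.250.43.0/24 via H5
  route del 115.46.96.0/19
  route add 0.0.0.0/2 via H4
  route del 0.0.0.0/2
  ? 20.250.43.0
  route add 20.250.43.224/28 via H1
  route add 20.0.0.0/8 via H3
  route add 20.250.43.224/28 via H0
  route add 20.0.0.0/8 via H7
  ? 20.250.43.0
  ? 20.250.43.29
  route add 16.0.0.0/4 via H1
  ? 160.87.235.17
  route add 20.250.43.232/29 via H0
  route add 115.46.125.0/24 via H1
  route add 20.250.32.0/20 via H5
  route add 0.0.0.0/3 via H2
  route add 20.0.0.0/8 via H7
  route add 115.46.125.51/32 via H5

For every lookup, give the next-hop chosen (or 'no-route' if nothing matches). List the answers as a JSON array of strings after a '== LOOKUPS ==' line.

Process each operation:
  + 115.46.96.0/19 (H5) depth=19
  + 20.250.43.0/24 (H5) depth=24
  del 115.46.96.0/19 (clear depth 19)
  + 0.0.0.0/2 (H4) depth=2
  del 0.0.0.0/2 (clear depth 2)
  ? 20.250.43.0  path d0:-→d1:-→d2:-→d3:-→d4:-→d5:-→d6:-→d7:-→d8:-→d9:-→d10:-→d11:-→d12:-→d13:-→d14:-→d15:-→d16:-→d17:-→d18:-→d19:-→d20:-→d21:-→d22:-→d23:-→d24:H5  best=H5
  + 20.250.43.224/28 (H1) depth=28
  + 20.0.0.0/8 (H3) depth=8
  + 20.250.43.224/28 (H0) depth=28
  + 20.0.0.0/8 (H7) depth=8
  ? 20.250.43.0  path d0:-→d1:-→d2:-→d3:-→d4:-→d5:-→d6:-→d7:-→d8:H7→d9:-→d10:-→d11:-→d12:-→d13:-→d14:-→d15:-→d16:-→d17:-→d18:-→d19:-→d20:-→d21:-→d22:-→d23:-→d24:H5  best=H5
  ? 20.250.43.29  path d0:-→d1:-→d2:-→d3:-→d4:-→d5:-→d6:-→d7:-→d8:H7→d9:-→d10:-→d11:-→d12:-→d13:-→d14:-→d15:-→d16:-→d17:-→d18:-→d19:-→d20:-→d21:-→d22:-→d23:-→d24:H5  best=H5
  + 16.0.0.0/4 (H1) depth=4
  ? 160.87.235.17  path d0:-  best=no-route
  + 20.250.43.232/29 (H0) depth=29
  + 115.46.125.0/24 (H1) depth=24
  + 20.250.32.0/20 (H5) depth=20
  + 0.0.0.0/3 (H2) depth=3
  + 20.0.0.0/8 (H7) depth=8
  + 115.46.125.51/32 (H5) depth=32

== LOOKUPS ==
["H5","H5","H5","no-route"]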